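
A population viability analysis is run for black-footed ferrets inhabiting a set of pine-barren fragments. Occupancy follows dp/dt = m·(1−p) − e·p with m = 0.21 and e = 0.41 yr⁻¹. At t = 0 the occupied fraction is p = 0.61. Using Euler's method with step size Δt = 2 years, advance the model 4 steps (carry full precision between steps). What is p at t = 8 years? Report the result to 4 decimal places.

0.3396

Update rule: p ← p + [m·(1−p) − e·p]·Δt with Δt = 2.
t = 2: p = 0.61000 + (-0.33640) = 0.27360
t = 4: p = 0.27360 + (+0.08074) = 0.35434
t = 6: p = 0.35434 + (-0.01938) = 0.33496
t = 8: p = 0.33496 + (+0.00465) = 0.33961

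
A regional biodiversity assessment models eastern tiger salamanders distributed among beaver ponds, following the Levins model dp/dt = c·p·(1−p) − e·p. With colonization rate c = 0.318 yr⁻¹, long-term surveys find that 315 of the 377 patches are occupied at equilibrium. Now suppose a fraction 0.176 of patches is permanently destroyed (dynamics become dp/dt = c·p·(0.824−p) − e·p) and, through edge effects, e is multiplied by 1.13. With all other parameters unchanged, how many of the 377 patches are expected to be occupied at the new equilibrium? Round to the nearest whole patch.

Observed p* = 315/377 = 0.83554.
Balance c(1−p*) = e gives e = 0.318×(1 − 0.83554) = 0.05230.
New p* = 0.824 − e/c = 0.824 − 0.05910/0.31800 = 0.63815.
Expected occupied = 377 × 0.63815 = 240.58 ≈ 241.

241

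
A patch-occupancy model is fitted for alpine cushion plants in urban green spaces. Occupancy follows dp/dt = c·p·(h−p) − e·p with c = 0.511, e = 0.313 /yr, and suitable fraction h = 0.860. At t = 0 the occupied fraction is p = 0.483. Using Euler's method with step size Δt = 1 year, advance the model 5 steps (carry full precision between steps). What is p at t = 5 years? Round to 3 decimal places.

Update rule: p ← p + [c·p·(h−p) − e·p]·Δt with Δt = 1.
step 1: Δp = -0.05813, p = 0.42487
step 2: Δp = -0.03851, p = 0.38636
step 3: Δp = -0.02742, p = 0.35894
step 4: Δp = -0.02044, p = 0.33849
step 5: Δp = -0.01574, p = 0.32275

0.323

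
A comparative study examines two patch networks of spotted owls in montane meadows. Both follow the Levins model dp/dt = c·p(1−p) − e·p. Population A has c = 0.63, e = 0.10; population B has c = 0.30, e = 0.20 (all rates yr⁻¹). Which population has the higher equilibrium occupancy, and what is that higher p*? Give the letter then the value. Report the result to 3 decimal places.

A, 0.841

A: p*_A = 1 − 0.10/0.63 = 0.8413.
B: p*_B = 1 − 0.20/0.30 = 0.3333.
A is higher at 0.8413.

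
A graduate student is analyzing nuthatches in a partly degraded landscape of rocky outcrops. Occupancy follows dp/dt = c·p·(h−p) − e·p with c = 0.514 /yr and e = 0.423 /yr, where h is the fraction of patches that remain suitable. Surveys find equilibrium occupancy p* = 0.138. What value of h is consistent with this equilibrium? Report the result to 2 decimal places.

At equilibrium c(h−p*) = e, so h = p* + e/c.
h = 0.138 + 0.423/0.514 = 0.138 + 0.8230 = 0.9610.

0.96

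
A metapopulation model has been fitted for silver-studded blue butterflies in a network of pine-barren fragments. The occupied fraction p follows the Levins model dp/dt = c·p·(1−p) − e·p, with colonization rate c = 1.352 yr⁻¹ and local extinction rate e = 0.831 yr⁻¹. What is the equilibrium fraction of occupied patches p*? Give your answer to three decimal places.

At equilibrium, colonization balances extinction: c·p*·(1−p*) = e·p*.
So p* = 1 − e/c = 1 − 0.831/1.352 = 1 − 0.6146 = 0.3854.

0.385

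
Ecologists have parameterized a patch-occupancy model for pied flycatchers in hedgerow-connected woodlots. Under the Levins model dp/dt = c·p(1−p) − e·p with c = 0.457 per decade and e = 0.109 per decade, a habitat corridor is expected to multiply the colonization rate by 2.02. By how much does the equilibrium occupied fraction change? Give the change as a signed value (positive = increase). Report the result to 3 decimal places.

0.120

Before: p* = 1 − 0.109/0.457 = 0.7615.
After the change, c = 0.92314, e = 0.109, so p* = 1 − 0.109/0.92314 = 0.8819.
Δp* = 0.8819 − 0.7615 = +0.1204.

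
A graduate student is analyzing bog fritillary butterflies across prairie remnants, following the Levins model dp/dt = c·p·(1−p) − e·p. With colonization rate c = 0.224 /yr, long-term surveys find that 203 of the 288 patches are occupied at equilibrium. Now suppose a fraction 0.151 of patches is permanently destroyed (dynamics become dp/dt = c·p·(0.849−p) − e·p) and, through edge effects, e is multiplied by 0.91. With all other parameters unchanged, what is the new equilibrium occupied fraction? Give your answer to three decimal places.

Observed p* = 203/288 = 0.70486.
Balance c(1−p*) = e gives e = 0.224×(1 − 0.70486) = 0.06611.
New p* = 0.849 − e/c = 0.849 − 0.06016/0.22400 = 0.58043.

0.580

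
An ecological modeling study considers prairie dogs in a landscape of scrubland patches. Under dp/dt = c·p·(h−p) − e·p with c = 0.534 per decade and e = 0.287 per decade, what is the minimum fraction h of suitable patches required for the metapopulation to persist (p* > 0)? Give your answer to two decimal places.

0.54

p* = h − e/c is positive only when h > e/c.
h_min = e/c = 0.287/0.534 = 0.5375.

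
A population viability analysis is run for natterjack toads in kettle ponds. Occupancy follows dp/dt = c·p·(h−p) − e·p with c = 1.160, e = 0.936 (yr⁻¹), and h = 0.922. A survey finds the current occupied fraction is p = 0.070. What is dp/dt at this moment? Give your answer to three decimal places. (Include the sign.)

0.004

Colonization term: c·p·(h−p) = 1.160×0.070×0.8520 = 0.06918.
Extinction term: e·p = 0.06552.
dp/dt = 0.06918 − 0.06552 = 0.00366.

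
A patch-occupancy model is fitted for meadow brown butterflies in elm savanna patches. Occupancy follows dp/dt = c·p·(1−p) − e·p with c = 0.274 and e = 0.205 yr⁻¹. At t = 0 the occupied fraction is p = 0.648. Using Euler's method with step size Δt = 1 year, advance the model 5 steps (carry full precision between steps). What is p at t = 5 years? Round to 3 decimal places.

0.430

Update rule: p ← p + [c·p·(1−p) − e·p]·Δt with Δt = 1.
t = 1: p = 0.64800 + (-0.07034) = 0.57766
t = 2: p = 0.57766 + (-0.05157) = 0.52609
t = 3: p = 0.52609 + (-0.03953) = 0.48655
t = 4: p = 0.48655 + (-0.03129) = 0.45526
t = 5: p = 0.45526 + (-0.02538) = 0.42988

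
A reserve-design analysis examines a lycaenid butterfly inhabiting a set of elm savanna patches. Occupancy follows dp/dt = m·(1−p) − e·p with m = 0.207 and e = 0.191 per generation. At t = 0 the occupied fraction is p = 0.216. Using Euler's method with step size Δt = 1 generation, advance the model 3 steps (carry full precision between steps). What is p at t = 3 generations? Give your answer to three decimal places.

Update rule: p ← p + [m·(1−p) − e·p]·Δt with Δt = 1.
step 1: Δp = +0.12103, p = 0.33703
step 2: Δp = +0.07286, p = 0.40989
step 3: Δp = +0.04386, p = 0.45376

0.454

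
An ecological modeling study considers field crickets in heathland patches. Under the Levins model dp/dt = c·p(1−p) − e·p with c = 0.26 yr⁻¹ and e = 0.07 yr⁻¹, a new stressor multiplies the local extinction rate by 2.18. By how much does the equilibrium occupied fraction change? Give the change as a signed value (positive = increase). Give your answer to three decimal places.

Before: p* = 1 − 0.07/0.26 = 0.7308.
After the change, c = 0.26, e = 0.1526, so p* = 1 − 0.1526/0.26 = 0.4131.
Δp* = 0.4131 − 0.7308 = -0.3177.

-0.318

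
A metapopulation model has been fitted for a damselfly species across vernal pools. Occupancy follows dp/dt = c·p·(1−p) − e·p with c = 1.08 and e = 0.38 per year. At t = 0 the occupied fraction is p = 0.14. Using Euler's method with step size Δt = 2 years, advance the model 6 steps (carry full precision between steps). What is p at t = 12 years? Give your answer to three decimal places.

0.647

Update rule: p ← p + [c·p·(1−p) − e·p]·Δt with Δt = 2.
step 1: Δp = +0.15366, p = 0.29366
step 2: Δp = +0.22485, p = 0.51852
step 3: Δp = +0.14519, p = 0.66370
step 4: Δp = -0.02230, p = 0.64140
step 5: Δp = +0.00934, p = 0.65075
step 6: Δp = -0.00365, p = 0.64709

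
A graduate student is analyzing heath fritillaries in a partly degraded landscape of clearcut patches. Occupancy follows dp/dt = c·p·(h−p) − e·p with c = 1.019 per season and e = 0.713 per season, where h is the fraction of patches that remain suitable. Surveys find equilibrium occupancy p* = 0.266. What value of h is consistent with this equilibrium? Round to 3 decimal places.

0.966

At equilibrium c(h−p*) = e, so h = p* + e/c.
h = 0.266 + 0.713/1.019 = 0.266 + 0.6997 = 0.9657.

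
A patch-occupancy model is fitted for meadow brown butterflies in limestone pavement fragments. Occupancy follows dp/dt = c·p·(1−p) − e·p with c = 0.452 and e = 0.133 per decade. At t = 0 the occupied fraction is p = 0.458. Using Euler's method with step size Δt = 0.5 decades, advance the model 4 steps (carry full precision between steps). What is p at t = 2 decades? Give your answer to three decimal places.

0.552

Update rule: p ← p + [c·p·(1−p) − e·p]·Δt with Δt = 0.5.
step 1: Δp = +0.02564, p = 0.48364
step 2: Δp = +0.02428, p = 0.50792
step 3: Δp = +0.02271, p = 0.53063
step 4: Δp = +0.02100, p = 0.55163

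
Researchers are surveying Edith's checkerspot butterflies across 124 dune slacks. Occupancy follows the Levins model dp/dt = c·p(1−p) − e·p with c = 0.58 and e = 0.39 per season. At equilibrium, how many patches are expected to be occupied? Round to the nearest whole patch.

41

p* = 1 − e/c = 1 − 0.39/0.58 = 0.3276.
Expected occupied patches = N × p* = 124 × 0.3276 = 40.62 ≈ 41.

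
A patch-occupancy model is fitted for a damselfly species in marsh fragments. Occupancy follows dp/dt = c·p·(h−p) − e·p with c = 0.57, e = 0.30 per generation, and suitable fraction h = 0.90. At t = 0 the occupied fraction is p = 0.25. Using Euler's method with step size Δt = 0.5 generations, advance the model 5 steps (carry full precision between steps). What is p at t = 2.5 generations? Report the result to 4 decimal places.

Update rule: p ← p + [c·p·(h−p) − e·p]·Δt with Δt = 0.5.
p: 0.25000 → 0.25881  (Δp = +0.00881)
p: 0.25881 → 0.26729  (Δp = +0.00847)
p: 0.26729 → 0.27539  (Δp = +0.00811)
p: 0.27539 → 0.28311  (Δp = +0.00771)
p: 0.28311 → 0.29041  (Δp = +0.00731)

0.2904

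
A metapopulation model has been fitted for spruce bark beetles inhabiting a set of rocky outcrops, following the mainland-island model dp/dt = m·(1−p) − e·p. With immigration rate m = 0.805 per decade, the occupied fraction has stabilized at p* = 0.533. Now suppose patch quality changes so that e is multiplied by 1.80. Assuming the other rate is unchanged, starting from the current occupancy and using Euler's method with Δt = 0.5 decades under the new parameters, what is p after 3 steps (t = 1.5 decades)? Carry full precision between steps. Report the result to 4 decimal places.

0.3880

Balance m(1−p*) = e·p* gives e = m(1−p*)/p* = 0.805×0.46700/0.53300 = 0.70532.
Starting from p₀ = 0.53300; update p ← p + (dp/dt)·Δt with the new parameters.
step 1: Δp = -0.15037, p = 0.38263
step 2: Δp = +0.00561, p = 0.38823
step 3: Δp = -0.00021, p = 0.38802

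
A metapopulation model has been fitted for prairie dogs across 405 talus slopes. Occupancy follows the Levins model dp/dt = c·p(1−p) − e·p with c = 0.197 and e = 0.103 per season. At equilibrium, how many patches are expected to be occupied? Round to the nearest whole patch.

193

p* = 1 − e/c = 1 − 0.103/0.197 = 0.4772.
Expected occupied patches = N × p* = 405 × 0.4772 = 193.25 ≈ 193.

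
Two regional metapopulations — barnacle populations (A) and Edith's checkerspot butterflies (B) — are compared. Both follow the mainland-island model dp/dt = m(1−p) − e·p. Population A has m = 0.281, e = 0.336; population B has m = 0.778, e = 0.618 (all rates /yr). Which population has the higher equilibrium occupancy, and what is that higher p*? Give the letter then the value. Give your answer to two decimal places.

A: p*_A = m/(m+e) = 0.281/0.6170 = 0.4554.
B: p*_B = 0.778/1.3960 = 0.5573.
B is higher at 0.5573.

B, 0.56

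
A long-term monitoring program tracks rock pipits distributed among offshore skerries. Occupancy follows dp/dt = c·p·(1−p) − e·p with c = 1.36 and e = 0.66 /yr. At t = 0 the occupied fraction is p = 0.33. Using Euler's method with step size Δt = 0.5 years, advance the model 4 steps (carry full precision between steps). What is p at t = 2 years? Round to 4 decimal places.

0.4603

Update rule: p ← p + [c·p·(1−p) − e·p]·Δt with Δt = 0.5.
t = 0.5: p = 0.33000 + (+0.04145) = 0.37145
t = 1: p = 0.37145 + (+0.03618) = 0.40763
t = 1.5: p = 0.40763 + (+0.02968) = 0.43731
t = 2: p = 0.43731 + (+0.02301) = 0.46033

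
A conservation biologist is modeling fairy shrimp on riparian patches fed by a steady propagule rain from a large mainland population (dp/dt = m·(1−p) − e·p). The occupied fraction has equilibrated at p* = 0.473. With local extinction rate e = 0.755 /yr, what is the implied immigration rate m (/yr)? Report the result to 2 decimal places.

At equilibrium m(1−p*) = e·p*, so m = e·p*/(1−p*).
m = 0.755 × 0.473 / 0.5270 = 0.3571/0.5270 = 0.6776.

0.68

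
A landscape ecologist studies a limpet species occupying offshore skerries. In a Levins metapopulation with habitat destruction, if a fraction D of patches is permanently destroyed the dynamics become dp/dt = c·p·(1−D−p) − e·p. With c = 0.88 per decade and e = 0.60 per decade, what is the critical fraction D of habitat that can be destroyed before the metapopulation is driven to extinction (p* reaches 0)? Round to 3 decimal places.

0.318

The nontrivial equilibrium is p* = (1−D) − e/c; extinction occurs when this hits zero.
So D_crit = 1 − e/c = 1 − 0.60/0.88 = 1 − 0.6818 = 0.3182.
Note this equals the original equilibrium occupancy — the Levins extinction-debt result.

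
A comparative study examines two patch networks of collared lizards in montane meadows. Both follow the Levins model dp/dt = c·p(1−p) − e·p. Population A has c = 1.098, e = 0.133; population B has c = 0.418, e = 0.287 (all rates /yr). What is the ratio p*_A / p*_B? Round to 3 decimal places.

2.804

A: p*_A = 1 − 0.133/1.098 = 0.8789.
B: p*_B = 1 − 0.287/0.418 = 0.3134.
p*_A / p*_B = 0.8789/0.3134 = 2.8043.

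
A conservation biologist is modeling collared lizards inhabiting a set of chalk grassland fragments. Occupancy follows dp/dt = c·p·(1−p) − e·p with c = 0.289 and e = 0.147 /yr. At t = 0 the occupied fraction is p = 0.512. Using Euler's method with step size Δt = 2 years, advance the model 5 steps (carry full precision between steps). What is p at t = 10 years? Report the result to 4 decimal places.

0.4951

Update rule: p ← p + [c·p·(1−p) − e·p]·Δt with Δt = 2.
  1  |  dp/dt·Δt = -0.006111  |  p_1 = 0.505889
  2  |  dp/dt·Δt = -0.004251  |  p_2 = 0.501637
  3  |  dp/dt·Δt = -0.002983  |  p_3 = 0.498654
  4  |  dp/dt·Δt = -0.002105  |  p_4 = 0.496549
  5  |  dp/dt·Δt = -0.001492  |  p_5 = 0.495057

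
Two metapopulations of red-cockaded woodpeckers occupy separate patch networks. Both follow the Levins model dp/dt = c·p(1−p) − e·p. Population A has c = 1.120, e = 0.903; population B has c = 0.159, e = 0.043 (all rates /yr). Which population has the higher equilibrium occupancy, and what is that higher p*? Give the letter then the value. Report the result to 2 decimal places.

A: p*_A = 1 − 0.903/1.120 = 0.1938.
B: p*_B = 1 − 0.043/0.159 = 0.7296.
B is higher at 0.7296.

B, 0.73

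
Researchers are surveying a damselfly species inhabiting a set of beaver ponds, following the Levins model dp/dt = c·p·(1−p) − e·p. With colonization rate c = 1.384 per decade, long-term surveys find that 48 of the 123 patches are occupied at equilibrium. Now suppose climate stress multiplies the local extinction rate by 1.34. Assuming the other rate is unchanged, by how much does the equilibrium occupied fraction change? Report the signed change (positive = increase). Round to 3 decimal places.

Observed p* = 48/123 = 0.39024.
Balance c(1−p*) = e gives e = 1.384×(1 − 0.39024) = 0.84391.
New p* = 1 − e/c = 1 − 1.13084/1.38400 = 0.18292.
Δp* = 0.18292 − 0.39024 = -0.20732.

-0.207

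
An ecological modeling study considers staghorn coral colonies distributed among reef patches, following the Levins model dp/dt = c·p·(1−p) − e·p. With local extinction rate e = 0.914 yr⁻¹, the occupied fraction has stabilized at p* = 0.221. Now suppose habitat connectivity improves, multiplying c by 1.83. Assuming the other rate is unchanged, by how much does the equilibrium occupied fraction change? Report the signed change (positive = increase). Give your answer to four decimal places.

Balance c(1−p*) = e gives c = e/(1 − 0.22100) = 0.914/0.77900 = 1.17330.
New p* = 1 − e/c = 1 − 0.91400/2.14714 = 0.57432.
Δp* = 0.57432 − 0.22100 = +0.35332.

0.3533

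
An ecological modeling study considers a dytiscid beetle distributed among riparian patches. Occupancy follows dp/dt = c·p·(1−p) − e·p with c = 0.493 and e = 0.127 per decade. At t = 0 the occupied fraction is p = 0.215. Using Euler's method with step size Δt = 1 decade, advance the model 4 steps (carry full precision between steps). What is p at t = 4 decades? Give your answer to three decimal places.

Update rule: p ← p + [c·p·(1−p) − e·p]·Δt with Δt = 1.
p: 0.21500 → 0.27090  (Δp = +0.05590)
p: 0.27090 → 0.33387  (Δp = +0.06297)
p: 0.33387 → 0.40111  (Δp = +0.06724)
p: 0.40111 → 0.46860  (Δp = +0.06749)

0.469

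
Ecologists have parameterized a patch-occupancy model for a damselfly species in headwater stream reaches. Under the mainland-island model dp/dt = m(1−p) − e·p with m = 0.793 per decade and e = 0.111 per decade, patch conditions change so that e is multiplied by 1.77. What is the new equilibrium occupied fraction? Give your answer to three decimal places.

Before: p* = 0.793/(0.793+0.111) = 0.8772.
After: m = 0.793, e = 0.19647; p* = 0.793/0.9895 = 0.8014.

0.801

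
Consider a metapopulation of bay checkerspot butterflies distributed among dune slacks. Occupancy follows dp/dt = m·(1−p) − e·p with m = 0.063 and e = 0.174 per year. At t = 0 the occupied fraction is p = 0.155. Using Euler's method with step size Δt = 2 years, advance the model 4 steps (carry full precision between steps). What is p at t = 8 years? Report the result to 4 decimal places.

0.2573

Update rule: p ← p + [m·(1−p) − e·p]·Δt with Δt = 2.
t = 2: p = 0.15500 + (+0.05253) = 0.20753
t = 4: p = 0.20753 + (+0.02763) = 0.23516
t = 6: p = 0.23516 + (+0.01453) = 0.24969
t = 8: p = 0.24969 + (+0.00764) = 0.25734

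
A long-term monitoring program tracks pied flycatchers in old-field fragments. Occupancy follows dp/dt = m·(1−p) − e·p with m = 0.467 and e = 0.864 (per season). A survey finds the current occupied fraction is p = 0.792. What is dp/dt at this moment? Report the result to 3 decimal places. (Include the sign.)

Colonization term: m·(1−p) = 0.467×0.2080 = 0.09714.
Extinction term: e·p = 0.68429.
dp/dt = 0.09714 − 0.68429 = -0.58715.

-0.587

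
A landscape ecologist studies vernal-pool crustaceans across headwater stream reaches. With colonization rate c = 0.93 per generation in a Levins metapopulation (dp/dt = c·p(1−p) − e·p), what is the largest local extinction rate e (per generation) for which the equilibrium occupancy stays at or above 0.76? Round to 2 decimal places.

0.22

1 − e/c ≥ 0.76 ⇒ e ≤ c(1 − 0.76) = 0.93 × 0.2400.
e_max = 0.2232.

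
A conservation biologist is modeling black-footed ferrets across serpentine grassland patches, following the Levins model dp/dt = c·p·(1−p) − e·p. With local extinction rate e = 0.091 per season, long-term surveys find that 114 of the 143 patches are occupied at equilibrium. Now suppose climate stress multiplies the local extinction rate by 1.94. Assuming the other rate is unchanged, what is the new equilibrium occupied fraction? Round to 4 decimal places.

0.6066

Observed p* = 114/143 = 0.79720.
Balance c(1−p*) = e gives c = e/(1 − 0.79720) = 0.091/0.20280 = 0.44872.
New p* = 1 − e/c = 1 − 0.17654/0.44872 = 0.60657.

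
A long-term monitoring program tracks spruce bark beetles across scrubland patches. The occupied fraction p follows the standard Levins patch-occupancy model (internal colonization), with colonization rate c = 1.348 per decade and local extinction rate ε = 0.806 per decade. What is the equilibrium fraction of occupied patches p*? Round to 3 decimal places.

0.402

At equilibrium, colonization balances extinction: c·p*·(1−p*) = ε·p*.
So p* = 1 − ε/c = 1 − 0.806/1.348 = 1 − 0.5979 = 0.4021.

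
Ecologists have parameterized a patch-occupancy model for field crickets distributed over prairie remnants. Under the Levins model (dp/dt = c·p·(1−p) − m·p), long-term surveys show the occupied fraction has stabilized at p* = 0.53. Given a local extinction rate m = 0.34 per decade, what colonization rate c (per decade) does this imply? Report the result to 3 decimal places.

At equilibrium c(1−p*) = m, so c = m/(1−p*).
c = 0.34/(1 − 0.53) = 0.34/0.4700 = 0.7234.

0.723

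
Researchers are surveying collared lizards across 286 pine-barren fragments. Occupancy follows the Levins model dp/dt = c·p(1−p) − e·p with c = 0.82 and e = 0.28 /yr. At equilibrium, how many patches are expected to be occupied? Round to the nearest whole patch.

188

p* = 1 − e/c = 1 − 0.28/0.82 = 0.6585.
Expected occupied patches = N × p* = 286 × 0.6585 = 188.34 ≈ 188.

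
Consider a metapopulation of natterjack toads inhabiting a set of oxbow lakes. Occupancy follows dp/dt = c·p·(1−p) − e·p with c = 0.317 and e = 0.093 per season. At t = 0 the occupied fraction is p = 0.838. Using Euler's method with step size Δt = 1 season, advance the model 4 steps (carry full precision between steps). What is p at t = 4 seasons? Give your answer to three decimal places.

Update rule: p ← p + [c·p·(1−p) − e·p]·Δt with Δt = 1.
  1  |  dp/dt·Δt = -0.034899  |  p_1 = 0.803101
  2  |  dp/dt·Δt = -0.024561  |  p_2 = 0.778539
  3  |  dp/dt·Δt = -0.017748  |  p_3 = 0.760791
  4  |  dp/dt·Δt = -0.013063  |  p_4 = 0.747728

0.748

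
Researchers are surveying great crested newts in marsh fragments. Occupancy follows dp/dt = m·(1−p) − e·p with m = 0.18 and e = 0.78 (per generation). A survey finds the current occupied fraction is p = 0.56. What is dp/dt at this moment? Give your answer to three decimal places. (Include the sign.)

Colonization term: m·(1−p) = 0.18×0.4400 = 0.07920.
Extinction term: e·p = 0.43680.
dp/dt = 0.07920 − 0.43680 = -0.35760.

-0.358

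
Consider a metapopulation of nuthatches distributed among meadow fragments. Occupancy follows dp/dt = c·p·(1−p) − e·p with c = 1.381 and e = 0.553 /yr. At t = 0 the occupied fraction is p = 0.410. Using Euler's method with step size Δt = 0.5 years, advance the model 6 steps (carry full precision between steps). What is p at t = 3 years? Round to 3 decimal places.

Update rule: p ← p + [c·p·(1−p) − e·p]·Δt with Δt = 0.5.
step 1: Δp = +0.05367, p = 0.46367
step 2: Δp = +0.04351, p = 0.50718
step 3: Δp = +0.03236, p = 0.53953
step 4: Δp = +0.02237, p = 0.56190
step 5: Δp = +0.01461, p = 0.57651
step 6: Δp = +0.00918, p = 0.58569

0.586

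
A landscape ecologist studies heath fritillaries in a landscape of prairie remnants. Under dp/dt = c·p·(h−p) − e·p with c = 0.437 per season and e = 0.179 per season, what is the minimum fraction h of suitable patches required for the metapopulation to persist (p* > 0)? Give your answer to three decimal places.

0.410

p* = h − e/c is positive only when h > e/c.
h_min = e/c = 0.179/0.437 = 0.4096.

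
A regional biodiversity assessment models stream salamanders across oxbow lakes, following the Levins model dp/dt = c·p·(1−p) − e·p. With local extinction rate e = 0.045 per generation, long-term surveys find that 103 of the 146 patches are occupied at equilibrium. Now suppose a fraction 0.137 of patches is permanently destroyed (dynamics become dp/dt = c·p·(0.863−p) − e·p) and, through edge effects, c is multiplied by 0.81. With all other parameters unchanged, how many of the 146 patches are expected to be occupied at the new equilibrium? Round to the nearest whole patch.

Observed p* = 103/146 = 0.70548.
Balance c(1−p*) = e gives c = e/(1 − 0.70548) = 0.045/0.29452 = 0.15279.
New p* = 0.863 − e/c = 0.863 − 0.04500/0.12376 = 0.49939.
Expected occupied = 146 × 0.49939 = 72.91 ≈ 73.

73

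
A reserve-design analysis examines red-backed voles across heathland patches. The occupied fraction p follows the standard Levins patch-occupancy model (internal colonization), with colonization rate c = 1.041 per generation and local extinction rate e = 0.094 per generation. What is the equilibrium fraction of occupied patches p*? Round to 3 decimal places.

0.910

At equilibrium, colonization balances extinction: c·p*·(1−p*) = e·p*.
So p* = 1 − e/c = 1 − 0.094/1.041 = 1 − 0.0903 = 0.9097.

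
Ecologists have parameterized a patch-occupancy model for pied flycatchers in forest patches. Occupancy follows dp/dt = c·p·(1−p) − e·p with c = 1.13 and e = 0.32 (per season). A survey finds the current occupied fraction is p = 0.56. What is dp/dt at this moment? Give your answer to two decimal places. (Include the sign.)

Colonization term: c·p·(1−p) = 1.13×0.56×0.4400 = 0.27843.
Extinction term: e·p = 0.17920.
dp/dt = 0.27843 − 0.17920 = 0.09923.

0.10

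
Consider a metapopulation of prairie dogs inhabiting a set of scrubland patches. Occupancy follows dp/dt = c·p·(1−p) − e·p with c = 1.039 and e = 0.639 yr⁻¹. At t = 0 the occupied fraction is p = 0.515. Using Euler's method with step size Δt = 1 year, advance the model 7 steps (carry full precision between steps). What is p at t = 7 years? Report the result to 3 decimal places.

0.387

Update rule: p ← p + [c·p·(1−p) − e·p]·Δt with Δt = 1.
step 1: Δp = -0.06957, p = 0.44543
step 2: Δp = -0.02797, p = 0.41746
step 3: Δp = -0.01408, p = 0.40337
step 4: Δp = -0.00771, p = 0.39567
step 5: Δp = -0.00439, p = 0.39128
step 6: Δp = -0.00256, p = 0.38872
step 7: Δp = -0.00151, p = 0.38721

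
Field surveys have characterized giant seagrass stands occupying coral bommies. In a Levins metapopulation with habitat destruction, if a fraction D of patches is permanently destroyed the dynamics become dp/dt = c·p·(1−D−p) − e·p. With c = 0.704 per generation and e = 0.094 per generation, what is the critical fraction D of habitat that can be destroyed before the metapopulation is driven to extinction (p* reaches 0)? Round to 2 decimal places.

The nontrivial equilibrium is p* = (1−D) − e/c; extinction occurs when this hits zero.
So D_crit = 1 − e/c = 1 − 0.094/0.704 = 1 − 0.1335 = 0.8665.
Note this equals the original equilibrium occupancy — the Levins extinction-debt result.

0.87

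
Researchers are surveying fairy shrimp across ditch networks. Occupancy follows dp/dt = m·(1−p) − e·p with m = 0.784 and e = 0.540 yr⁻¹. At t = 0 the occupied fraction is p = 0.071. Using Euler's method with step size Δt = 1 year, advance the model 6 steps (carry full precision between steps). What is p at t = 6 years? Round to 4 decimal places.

Update rule: p ← p + [m·(1−p) − e·p]·Δt with Δt = 1.
  1  |  dp/dt·Δt = +0.689996  |  p_1 = 0.760996
  2  |  dp/dt·Δt = -0.223559  |  p_2 = 0.537437
  3  |  dp/dt·Δt = +0.072433  |  p_3 = 0.609870
  4  |  dp/dt·Δt = -0.023468  |  p_4 = 0.586402
  5  |  dp/dt·Δt = +0.007604  |  p_5 = 0.594006
  6  |  dp/dt·Δt = -0.002464  |  p_6 = 0.591542

0.5915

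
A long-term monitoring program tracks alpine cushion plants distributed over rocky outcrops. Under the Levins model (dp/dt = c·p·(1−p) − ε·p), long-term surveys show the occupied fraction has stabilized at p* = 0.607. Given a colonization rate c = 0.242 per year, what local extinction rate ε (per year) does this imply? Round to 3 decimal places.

0.095

At equilibrium c(1−p*) = ε.
ε = 0.242 × (1 − 0.607) = 0.242 × 0.3930 = 0.0951.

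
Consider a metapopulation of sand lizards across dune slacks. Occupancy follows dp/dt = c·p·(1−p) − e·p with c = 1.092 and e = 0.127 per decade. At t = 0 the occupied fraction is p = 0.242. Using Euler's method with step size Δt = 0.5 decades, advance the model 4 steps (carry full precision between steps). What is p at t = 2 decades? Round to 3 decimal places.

Update rule: p ← p + [c·p·(1−p) − e·p]·Δt with Δt = 0.5.
p: 0.24200 → 0.32679  (Δp = +0.08479)
p: 0.32679 → 0.42616  (Δp = +0.09937)
p: 0.42616 → 0.53262  (Δp = +0.10646)
p: 0.53262 → 0.63472  (Δp = +0.10210)

0.635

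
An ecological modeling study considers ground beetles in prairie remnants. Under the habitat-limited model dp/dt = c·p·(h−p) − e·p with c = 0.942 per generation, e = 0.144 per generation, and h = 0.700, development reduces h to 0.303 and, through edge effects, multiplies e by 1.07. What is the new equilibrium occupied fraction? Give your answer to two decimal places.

0.14

Before: p* = h − e/c = 0.700 − 0.144/0.942 = 0.700 − 0.1529 = 0.5471.
After: c = 0.942, e = 0.15408, h = 0.303; p* = 0.303 − 0.15408/0.942 = 0.1394.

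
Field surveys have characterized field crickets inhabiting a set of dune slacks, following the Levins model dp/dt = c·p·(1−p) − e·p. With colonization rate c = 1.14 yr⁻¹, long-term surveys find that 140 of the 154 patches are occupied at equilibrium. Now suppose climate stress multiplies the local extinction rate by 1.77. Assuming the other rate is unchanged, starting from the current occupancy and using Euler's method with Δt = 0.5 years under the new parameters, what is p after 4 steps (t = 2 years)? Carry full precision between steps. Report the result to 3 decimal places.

Observed p* = 140/154 = 0.90909.
Balance c(1−p*) = e gives e = 1.14×(1 − 0.90909) = 0.10364.
Starting from p₀ = 0.90909; update p ← p + (dp/dt)·Δt with the new parameters.
p: 0.90909 → 0.87282  (Δp = -0.03627)
p: 0.87282 → 0.85604  (Δp = -0.01678)
p: 0.85604 → 0.84777  (Δp = -0.00827)
p: 0.84777 → 0.84358  (Δp = -0.00419)

0.844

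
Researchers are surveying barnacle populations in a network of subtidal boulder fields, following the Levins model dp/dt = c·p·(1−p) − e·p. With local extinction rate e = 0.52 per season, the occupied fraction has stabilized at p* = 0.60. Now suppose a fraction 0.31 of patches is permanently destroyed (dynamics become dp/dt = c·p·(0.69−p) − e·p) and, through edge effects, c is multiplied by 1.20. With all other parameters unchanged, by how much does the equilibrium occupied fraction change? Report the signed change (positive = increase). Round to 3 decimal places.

Balance c(1−p*) = e gives c = e/(1 − 0.60000) = 0.52/0.40000 = 1.30000.
New p* = 0.69 − e/c = 0.69 − 0.52000/1.56000 = 0.35667.
Δp* = 0.35667 − 0.60000 = -0.24333.

-0.243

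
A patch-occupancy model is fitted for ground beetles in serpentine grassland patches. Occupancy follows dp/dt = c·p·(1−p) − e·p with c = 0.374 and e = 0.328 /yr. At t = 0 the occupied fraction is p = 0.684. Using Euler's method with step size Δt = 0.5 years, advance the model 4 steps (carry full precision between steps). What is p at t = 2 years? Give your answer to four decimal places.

0.4741

Update rule: p ← p + [c·p·(1−p) − e·p]·Δt with Δt = 0.5.
t = 0.5: p = 0.68400 + (-0.07176) = 0.61224
t = 1: p = 0.61224 + (-0.05601) = 0.55623
t = 1.5: p = 0.55623 + (-0.04506) = 0.51117
t = 2: p = 0.51117 + (-0.03710) = 0.47406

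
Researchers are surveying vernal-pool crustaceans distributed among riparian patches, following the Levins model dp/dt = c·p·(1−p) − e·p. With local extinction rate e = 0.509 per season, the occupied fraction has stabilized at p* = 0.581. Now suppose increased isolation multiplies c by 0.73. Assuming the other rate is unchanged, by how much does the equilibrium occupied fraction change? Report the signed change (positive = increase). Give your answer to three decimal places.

-0.155

Balance c(1−p*) = e gives c = e/(1 − 0.58100) = 0.509/0.41900 = 1.21480.
New p* = 1 − e/c = 1 − 0.50900/0.88680 = 0.42603.
Δp* = 0.42603 − 0.58100 = -0.15497.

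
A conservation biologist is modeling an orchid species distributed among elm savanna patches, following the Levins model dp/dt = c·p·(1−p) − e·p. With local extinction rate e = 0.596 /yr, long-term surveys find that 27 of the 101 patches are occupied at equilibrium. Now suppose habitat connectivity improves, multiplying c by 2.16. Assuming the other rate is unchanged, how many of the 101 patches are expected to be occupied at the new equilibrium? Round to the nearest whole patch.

67

Observed p* = 27/101 = 0.26733.
Balance c(1−p*) = e gives c = e/(1 − 0.26733) = 0.596/0.73267 = 0.81346.
New p* = 1 − e/c = 1 − 0.59600/1.75707 = 0.66080.
Expected occupied = 101 × 0.66080 = 66.74 ≈ 67.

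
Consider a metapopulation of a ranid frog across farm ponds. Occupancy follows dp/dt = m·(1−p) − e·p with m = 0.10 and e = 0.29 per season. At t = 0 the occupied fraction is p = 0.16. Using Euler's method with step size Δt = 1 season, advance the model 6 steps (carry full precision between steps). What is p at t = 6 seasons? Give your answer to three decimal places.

Update rule: p ← p + [m·(1−p) − e·p]·Δt with Δt = 1.
step 1: Δp = +0.03760, p = 0.19760
step 2: Δp = +0.02294, p = 0.22054
step 3: Δp = +0.01399, p = 0.23453
step 4: Δp = +0.00853, p = 0.24306
step 5: Δp = +0.00521, p = 0.24827
step 6: Δp = +0.00318, p = 0.25144

0.251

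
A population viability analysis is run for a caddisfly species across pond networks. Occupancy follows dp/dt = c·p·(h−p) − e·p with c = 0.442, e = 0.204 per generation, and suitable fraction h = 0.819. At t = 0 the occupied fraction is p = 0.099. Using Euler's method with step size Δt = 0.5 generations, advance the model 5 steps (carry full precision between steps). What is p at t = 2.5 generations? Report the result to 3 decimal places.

Update rule: p ← p + [c·p·(h−p) − e·p]·Δt with Δt = 0.5.
p: 0.09900 → 0.10465  (Δp = +0.00565)
p: 0.10465 → 0.11050  (Δp = +0.00585)
p: 0.11050 → 0.11653  (Δp = +0.00603)
p: 0.11653 → 0.12274  (Δp = +0.00620)
p: 0.12274 → 0.12910  (Δp = +0.00637)

0.129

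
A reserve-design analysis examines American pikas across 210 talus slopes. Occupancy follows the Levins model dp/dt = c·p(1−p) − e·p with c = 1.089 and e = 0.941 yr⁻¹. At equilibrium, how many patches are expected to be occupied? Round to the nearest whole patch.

29

p* = 1 − e/c = 1 − 0.941/1.089 = 0.1359.
Expected occupied patches = N × p* = 210 × 0.1359 = 28.54 ≈ 29.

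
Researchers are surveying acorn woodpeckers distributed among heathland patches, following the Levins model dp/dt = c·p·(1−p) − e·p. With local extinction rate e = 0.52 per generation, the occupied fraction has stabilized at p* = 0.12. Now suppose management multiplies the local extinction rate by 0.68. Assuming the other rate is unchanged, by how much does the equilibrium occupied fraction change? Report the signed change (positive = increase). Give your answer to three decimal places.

Balance c(1−p*) = e gives c = e/(1 − 0.12000) = 0.52/0.88000 = 0.59091.
New p* = 1 − e/c = 1 − 0.35360/0.59091 = 0.40160.
Δp* = 0.40160 − 0.12000 = +0.28160.

0.282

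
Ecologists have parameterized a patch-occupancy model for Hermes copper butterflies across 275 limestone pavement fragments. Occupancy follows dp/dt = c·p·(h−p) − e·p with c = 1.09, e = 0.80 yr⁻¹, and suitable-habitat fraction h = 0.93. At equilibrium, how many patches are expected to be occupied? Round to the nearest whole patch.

p* = h − e/c = 0.93 − 0.7339 = 0.1961.
Expected occupied patches = N × p* = 275 × 0.1961 = 53.92 ≈ 54.

54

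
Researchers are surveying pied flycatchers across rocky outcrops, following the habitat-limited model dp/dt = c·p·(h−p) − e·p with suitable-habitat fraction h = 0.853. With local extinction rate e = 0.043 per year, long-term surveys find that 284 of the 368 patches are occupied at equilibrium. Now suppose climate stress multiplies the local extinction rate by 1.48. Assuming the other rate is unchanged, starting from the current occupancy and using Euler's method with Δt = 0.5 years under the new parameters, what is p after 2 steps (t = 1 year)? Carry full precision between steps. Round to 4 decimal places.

Observed p* = 284/368 = 0.77174.
Balance c(h−p*) = e gives c = e/(0.853 − 0.77174) = 0.043/0.08126 = 0.52916.
Starting from p₀ = 0.77174; update p ← p + (dp/dt)·Δt with the new parameters.
p: 0.77174 → 0.76377  (Δp = -0.00796)
p: 0.76377 → 0.75750  (Δp = -0.00627)

0.7575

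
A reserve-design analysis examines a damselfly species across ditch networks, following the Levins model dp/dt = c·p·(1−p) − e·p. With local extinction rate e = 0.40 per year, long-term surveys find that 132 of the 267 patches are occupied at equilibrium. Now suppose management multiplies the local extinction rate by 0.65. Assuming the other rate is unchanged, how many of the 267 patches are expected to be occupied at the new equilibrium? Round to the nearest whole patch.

Observed p* = 132/267 = 0.49438.
Balance c(1−p*) = e gives c = e/(1 − 0.49438) = 0.40/0.50562 = 0.79111.
New p* = 1 − e/c = 1 − 0.26000/0.79111 = 0.67135.
Expected occupied = 267 × 0.67135 = 179.25 ≈ 179.

179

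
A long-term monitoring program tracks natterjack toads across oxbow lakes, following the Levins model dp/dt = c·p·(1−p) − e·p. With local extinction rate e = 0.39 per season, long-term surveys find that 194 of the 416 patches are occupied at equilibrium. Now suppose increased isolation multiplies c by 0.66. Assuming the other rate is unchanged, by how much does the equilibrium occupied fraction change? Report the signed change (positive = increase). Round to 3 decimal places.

Observed p* = 194/416 = 0.46635.
Balance c(1−p*) = e gives c = e/(1 − 0.46635) = 0.39/0.53365 = 0.73082.
New p* = 1 − e/c = 1 − 0.39000/0.48234 = 0.19144.
Δp* = 0.19144 − 0.46635 = -0.27491.

-0.275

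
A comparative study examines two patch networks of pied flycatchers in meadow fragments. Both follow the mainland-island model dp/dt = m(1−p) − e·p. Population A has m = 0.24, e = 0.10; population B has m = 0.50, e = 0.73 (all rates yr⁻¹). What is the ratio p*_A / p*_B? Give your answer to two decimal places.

1.74

A: p*_A = m/(m+e) = 0.24/0.3400 = 0.7059.
B: p*_B = 0.50/1.2300 = 0.4065.
p*_A / p*_B = 0.7059/0.4065 = 1.7365.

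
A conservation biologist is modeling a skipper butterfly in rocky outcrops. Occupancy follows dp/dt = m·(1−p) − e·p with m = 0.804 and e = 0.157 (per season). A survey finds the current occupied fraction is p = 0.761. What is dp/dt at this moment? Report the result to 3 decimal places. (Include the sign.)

Colonization term: m·(1−p) = 0.804×0.2390 = 0.19216.
Extinction term: e·p = 0.11948.
dp/dt = 0.19216 − 0.11948 = 0.07268.

0.073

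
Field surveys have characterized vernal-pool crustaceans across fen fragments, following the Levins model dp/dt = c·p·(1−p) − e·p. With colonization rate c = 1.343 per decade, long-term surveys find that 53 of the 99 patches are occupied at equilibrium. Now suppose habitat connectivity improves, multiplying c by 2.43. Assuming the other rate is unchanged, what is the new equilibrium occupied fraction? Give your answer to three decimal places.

Observed p* = 53/99 = 0.53535.
Balance c(1−p*) = e gives e = 1.343×(1 − 0.53535) = 0.62402.
New p* = 1 − e/c = 1 − 0.62402/3.26349 = 0.80879.

0.809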